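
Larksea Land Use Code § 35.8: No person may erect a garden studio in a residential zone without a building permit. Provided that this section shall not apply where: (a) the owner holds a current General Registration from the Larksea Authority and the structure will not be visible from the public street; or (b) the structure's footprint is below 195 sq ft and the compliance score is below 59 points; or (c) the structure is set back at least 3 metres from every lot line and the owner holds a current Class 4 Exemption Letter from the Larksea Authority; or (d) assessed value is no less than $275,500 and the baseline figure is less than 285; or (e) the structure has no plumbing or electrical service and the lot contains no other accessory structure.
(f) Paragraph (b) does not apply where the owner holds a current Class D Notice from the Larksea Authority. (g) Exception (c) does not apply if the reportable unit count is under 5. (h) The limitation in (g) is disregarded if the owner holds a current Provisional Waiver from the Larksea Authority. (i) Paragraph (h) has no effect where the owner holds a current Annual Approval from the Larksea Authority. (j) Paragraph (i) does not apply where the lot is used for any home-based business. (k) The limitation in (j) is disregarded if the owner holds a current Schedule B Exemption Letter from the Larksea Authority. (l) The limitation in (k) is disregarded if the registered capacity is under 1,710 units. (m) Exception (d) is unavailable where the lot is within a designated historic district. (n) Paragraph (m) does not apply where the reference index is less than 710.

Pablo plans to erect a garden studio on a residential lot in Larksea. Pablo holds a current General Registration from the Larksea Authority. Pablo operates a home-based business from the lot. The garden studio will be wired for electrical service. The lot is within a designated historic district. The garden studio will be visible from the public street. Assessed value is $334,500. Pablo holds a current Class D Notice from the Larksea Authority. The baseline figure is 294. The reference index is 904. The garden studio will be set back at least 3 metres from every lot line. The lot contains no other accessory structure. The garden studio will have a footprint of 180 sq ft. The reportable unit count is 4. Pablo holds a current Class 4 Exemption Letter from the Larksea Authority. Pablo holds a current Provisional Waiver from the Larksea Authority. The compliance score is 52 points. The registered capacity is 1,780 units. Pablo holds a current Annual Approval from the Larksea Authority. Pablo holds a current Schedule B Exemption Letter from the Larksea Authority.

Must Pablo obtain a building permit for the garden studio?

Yes — Pablo must obtain a building permit.

Exception (a) fails — the structure will be visible from the street.
Exception (b)'s conditions are all satisfied: the structure's footprint is 180 sq ft, below the 195 sq ft limit; the compliance score is 52 points, below the 59 points limit. However, paragraph (f) must be considered: (f) operates against (b): a current Class D Notice is held. (b) is therefore removed.
All of (c)'s requirements are met (the setback is at least 3 m on every side; a current Class 4 Exemption Letter is held). But applying paragraphs (g)–(l): (g) operates — the reportable unit count is 4, under the 5 limit. (h) would limit (g) — a current Provisional Waiver is held — but (i) sets (h) aside: (i) operates — a current Annual Approval is held. (j) is triggered (a home-based business operates on the lot), but yields to (k): (k) applies — a current Schedule B Exemption Letter is held. (l), which would lift (k), is inapplicable — the registered capacity is 1,780 units, not under 1,710 units. So (c) is unavailable.
Exception (d) requires that the baseline figure is less than 285; but the baseline figure is 294, not less than 285, so (d) is unavailable.
Exception (e) does not apply: electrical service is planned.
None of the exceptions is available; § 35.8 applies in full.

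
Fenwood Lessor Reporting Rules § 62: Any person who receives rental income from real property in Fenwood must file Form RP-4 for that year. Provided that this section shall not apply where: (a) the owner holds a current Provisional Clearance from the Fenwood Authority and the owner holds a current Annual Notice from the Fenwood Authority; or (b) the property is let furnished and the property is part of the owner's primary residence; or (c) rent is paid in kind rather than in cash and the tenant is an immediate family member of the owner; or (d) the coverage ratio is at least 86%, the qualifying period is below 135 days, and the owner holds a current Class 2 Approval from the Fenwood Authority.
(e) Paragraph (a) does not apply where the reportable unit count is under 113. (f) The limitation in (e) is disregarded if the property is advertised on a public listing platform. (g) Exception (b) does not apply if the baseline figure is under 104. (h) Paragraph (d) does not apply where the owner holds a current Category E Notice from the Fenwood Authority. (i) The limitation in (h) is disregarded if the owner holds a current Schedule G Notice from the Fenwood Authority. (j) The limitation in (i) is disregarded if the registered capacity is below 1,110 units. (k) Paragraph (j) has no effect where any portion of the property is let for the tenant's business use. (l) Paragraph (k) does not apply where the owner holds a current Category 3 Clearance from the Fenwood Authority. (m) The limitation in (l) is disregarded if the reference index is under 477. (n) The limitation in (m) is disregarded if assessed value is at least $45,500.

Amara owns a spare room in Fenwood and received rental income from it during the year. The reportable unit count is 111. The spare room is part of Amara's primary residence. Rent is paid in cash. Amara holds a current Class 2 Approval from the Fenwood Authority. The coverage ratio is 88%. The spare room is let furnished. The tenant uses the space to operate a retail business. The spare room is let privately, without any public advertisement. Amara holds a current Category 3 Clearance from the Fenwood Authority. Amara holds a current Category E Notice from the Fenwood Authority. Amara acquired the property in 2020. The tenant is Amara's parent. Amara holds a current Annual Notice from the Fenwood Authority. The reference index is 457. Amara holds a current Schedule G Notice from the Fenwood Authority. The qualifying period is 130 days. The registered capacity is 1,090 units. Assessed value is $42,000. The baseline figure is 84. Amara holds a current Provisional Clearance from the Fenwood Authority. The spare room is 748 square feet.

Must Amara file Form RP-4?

Exception (a)'s conditions are all satisfied: a current Provisional Clearance is held; a current Annual Notice is held. However, paragraphs (e)–(f) must be considered: (e) applies — the reportable unit count is 111, under the 113 limit. (f), which would lift (e), is not engaged — the property is let privately without advertisement. So (a) is unavailable.
Exception (b)'s conditions are all satisfied: the property is let furnished; the spare room is part of the primary residence. But applying paragraph (g): (g) operates against (b): the baseline figure is 84, under the 104 limit. (b) is therefore removed.
Exception (c) does not apply: rent is paid in cash.
Exception (d): the coverage ratio is 88%, meeting the 86% threshold; the qualifying period is 130 days, below the 135 days limit; a current Class 2 Approval is held — every condition holds. Considering the limiting provisions: (h) applies (a current Category E Notice is held), but is overridden by (i): (i) operates against (h): a current Schedule G Notice is held. (j) applies (the registered capacity is 1,090 units, below the 1,110 units limit), but is overridden by (k): (k) operates against (j): the space is let for business use. (l) would limit (k) — a current Category 3 Clearance is held — but (m) sets (l) aside: (m) is triggered — the reference index is 457, under the 477 limit. (n), which would lift (m), does not operate here — assessed value is $42,000, short of $45,500. (d) remains available.

No — exception (d) applies; Amara is not required to file Form RP-4.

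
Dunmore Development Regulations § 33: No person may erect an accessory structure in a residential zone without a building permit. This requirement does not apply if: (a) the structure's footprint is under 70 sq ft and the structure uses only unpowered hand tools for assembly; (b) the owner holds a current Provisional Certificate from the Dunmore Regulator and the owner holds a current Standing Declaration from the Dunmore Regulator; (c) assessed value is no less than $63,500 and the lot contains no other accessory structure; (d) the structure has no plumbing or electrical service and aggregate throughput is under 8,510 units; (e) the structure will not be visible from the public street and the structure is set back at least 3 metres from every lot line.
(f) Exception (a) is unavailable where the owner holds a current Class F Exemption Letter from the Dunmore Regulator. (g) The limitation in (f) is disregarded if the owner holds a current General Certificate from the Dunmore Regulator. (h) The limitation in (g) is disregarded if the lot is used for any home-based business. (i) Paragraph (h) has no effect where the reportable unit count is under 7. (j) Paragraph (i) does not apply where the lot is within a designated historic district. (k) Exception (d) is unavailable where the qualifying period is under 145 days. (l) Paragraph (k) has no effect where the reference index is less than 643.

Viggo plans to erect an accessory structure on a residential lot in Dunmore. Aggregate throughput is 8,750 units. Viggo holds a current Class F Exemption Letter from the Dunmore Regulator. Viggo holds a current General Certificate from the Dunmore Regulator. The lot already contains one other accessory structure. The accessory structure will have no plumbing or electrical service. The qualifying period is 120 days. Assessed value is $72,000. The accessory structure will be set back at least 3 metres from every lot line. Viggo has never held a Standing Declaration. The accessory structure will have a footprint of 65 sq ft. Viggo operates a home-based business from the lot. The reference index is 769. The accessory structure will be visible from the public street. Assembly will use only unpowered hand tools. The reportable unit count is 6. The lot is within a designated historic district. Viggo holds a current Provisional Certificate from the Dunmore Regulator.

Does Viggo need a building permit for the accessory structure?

All of (a)'s requirements are met (the structure's footprint is 65 sq ft, under the 70 sq ft limit; assembly uses only hand tools). But applying paragraphs (f)–(j): (f) operates against (a): a current Class F Exemption Letter is held. (g) operates (a current General Certificate is held), but is set aside by (h): (h) operates against (g): a home-based business operates on the lot. (i) applies (the reportable unit count is 6, under the 7 limit), but is displaced by (j): (j) operates — the lot is in a historic district. (a) is therefore removed.
Exception (b) requires that the owner holds a current Standing Declaration from the Dunmore Regulator; but no current Standing Declaration is held, so (b) is unavailable.
Exception (c) fails — the lot already has another accessory structure.
Exception (d) fails — aggregate throughput is 8,750 units, not under 8,510 units.
Exception (e) requires that the structure will not be visible from the public street; but the structure will be visible from the street, so (e) is unavailable.
None of the exceptions is available; § 33 applies in full.

Yes — Viggo must obtain a building permit.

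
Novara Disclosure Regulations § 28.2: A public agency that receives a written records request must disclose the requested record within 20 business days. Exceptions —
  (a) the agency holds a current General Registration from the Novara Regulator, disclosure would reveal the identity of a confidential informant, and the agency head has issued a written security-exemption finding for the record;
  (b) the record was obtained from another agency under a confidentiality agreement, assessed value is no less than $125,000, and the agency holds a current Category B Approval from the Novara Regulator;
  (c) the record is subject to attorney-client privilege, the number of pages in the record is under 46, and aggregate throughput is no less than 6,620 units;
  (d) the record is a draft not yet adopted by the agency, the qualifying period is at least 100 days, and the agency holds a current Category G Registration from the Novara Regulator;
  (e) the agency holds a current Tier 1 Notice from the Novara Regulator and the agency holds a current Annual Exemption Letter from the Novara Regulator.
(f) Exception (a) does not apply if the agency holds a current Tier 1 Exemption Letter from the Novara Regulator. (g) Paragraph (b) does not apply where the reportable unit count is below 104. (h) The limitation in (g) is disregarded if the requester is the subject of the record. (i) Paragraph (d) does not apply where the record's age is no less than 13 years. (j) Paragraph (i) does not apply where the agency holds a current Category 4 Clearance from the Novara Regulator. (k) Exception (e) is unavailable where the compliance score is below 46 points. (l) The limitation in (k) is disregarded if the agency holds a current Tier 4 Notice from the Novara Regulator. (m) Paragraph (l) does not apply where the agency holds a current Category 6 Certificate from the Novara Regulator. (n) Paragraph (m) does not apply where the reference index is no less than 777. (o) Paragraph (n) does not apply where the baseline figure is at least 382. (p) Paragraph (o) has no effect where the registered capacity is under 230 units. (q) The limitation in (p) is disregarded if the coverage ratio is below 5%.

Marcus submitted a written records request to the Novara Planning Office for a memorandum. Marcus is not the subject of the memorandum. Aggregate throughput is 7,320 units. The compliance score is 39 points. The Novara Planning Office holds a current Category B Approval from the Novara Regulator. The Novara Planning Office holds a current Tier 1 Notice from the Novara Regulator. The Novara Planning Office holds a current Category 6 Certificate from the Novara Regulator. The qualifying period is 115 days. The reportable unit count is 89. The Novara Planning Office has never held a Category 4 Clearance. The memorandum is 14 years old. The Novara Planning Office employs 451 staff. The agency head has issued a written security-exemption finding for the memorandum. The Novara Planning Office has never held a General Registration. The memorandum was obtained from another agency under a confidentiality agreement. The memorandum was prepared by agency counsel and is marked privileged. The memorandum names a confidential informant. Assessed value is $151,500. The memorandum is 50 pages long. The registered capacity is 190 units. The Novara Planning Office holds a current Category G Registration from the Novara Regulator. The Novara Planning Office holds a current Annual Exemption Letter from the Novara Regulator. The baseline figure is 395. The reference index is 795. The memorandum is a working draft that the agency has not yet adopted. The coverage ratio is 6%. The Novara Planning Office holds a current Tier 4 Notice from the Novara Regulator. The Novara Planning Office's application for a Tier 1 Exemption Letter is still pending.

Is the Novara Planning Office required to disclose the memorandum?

Exception (a) requires that the agency holds a current General Registration from the Novara Regulator; but there is no General Registration in force, so (a) is unavailable.
Exception (b): the memorandum was obtained under a confidentiality agreement; assessed value is $151,500, meeting the $125,000 threshold; a current Category B Approval is held — every condition holds. However, paragraphs (g)–(h) must be considered: (g) operates against (b): the reportable unit count is 89, below the 104 limit. (h), which would lift (g), is not triggered — Marcus is not the subject of the memorandum. (b) is therefore removed.
Exception (c) does not apply: the number of pages in the record is 50, not under 46.
Exception (d) is satisfied on its face — the memorandum is an unadopted draft; the qualifying period is 115 days, meeting the 100 days threshold; a current Category G Registration is held. However, paragraphs (i)–(j) must be considered: (i) is engaged — the record's age is 14 years, meeting the 13 years threshold. (j) is not engaged (no current Category 4 Clearance is held), so (i) stands. So (d) is unavailable.
All of (e)'s requirements are met (a current Tier 1 Notice is held; a current Annual Exemption Letter is held). Applying paragraphs (k)–(q): (k) would limit (e) — the compliance score is 39 points, below the 46 points limit — but (l) sets (k) aside: (l) applies — a current Tier 4 Notice is held. (m) would limit (l) — a current Category 6 Certificate is held — but (n) sets (m) aside: (n) operates against (m): the reference index is 795, meeting the 777 threshold. (o) operates (the baseline figure is 395, meeting the 382 threshold), but yields to (p): (p) operates against (o): the registered capacity is 190 units, under the 230 units limit. (q), which would lift (p), is not engaged — the coverage ratio is 6%, not below 5%. So (e) applies.

No — exception (e) applies; the Novara Planning Office is not required to disclose the memorandum.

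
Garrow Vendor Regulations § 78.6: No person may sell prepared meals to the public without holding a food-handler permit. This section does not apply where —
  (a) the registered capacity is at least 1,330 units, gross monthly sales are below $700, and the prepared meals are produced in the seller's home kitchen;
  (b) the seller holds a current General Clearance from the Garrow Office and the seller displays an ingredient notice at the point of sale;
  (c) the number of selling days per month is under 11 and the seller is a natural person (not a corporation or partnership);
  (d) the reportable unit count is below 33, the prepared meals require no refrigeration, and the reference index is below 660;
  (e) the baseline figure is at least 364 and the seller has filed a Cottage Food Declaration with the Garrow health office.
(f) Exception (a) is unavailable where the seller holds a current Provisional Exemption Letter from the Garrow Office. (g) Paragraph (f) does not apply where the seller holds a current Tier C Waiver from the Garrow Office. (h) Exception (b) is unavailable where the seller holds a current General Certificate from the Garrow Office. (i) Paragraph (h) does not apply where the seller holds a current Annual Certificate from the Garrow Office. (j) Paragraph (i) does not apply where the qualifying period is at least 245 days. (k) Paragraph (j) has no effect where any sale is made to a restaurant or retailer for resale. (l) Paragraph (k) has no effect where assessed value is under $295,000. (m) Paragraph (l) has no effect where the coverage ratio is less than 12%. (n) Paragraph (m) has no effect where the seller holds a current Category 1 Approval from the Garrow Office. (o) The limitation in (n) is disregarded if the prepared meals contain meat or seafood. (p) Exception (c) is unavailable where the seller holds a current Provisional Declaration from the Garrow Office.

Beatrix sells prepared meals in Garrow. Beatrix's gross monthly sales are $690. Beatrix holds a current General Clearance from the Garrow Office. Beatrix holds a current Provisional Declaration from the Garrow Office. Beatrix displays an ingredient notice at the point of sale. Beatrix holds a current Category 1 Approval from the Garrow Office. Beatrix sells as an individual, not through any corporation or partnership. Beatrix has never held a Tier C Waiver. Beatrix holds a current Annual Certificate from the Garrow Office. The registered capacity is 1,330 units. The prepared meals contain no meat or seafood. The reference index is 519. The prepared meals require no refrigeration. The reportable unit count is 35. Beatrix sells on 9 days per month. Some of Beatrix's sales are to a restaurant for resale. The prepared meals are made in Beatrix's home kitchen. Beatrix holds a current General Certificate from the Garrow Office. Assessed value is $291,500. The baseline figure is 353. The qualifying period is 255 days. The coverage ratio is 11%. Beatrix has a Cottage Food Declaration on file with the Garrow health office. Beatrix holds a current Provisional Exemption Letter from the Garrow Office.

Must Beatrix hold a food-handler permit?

Exception (a)'s conditions are all satisfied: the registered capacity is 1,330 units, meeting the 1,330 units threshold; gross monthly sales are $690, below the $700 limit; the prepared meals are home-kitchen produced. But applying paragraphs (f)–(g): (f) applies — a current Provisional Exemption Letter is held. (g) is not triggered (no current Tier C Waiver is held), so (f) stands. Exception (a) does not apply.
All of (b)'s requirements are met (a current General Clearance is held; an ingredient notice is displayed). However, paragraphs (h)–(o) must be considered: (h) operates against (b): a current General Certificate is held. (i) would limit (h) — a current Annual Certificate is held — but (j) sets (i) aside: (j) operates against (i): the qualifying period is 255 days, meeting the 245 days threshold. (k) operates (some sales are to a restaurant for resale), but is displaced by (l): (l) operates against (k): assessed value is $291,500, under the $295,000 limit. (m) would limit (l) — the coverage ratio is 11%, less than the 12% limit — but (n) sets (m) aside: (n) applies — a current Category 1 Approval is held. (o) is not engaged (the prepared meals contain no meat or seafood), so (n) stands. Exception (b) does not apply.
Exception (c)'s conditions are all satisfied: the number of selling days per month is 9, under the 11 limit; the seller is a natural person. But: (p) operates against (c): a current Provisional Declaration is held. (c) is therefore removed.
Exception (d) requires that the reportable unit count is below 33; but the reportable unit count is 35, not below 33, so (d) is unavailable.
Exception (e) does not apply: the baseline figure is 353, short of 364.
No exception applies. The general rule governs.

Yes — Beatrix must hold a food-handler permit.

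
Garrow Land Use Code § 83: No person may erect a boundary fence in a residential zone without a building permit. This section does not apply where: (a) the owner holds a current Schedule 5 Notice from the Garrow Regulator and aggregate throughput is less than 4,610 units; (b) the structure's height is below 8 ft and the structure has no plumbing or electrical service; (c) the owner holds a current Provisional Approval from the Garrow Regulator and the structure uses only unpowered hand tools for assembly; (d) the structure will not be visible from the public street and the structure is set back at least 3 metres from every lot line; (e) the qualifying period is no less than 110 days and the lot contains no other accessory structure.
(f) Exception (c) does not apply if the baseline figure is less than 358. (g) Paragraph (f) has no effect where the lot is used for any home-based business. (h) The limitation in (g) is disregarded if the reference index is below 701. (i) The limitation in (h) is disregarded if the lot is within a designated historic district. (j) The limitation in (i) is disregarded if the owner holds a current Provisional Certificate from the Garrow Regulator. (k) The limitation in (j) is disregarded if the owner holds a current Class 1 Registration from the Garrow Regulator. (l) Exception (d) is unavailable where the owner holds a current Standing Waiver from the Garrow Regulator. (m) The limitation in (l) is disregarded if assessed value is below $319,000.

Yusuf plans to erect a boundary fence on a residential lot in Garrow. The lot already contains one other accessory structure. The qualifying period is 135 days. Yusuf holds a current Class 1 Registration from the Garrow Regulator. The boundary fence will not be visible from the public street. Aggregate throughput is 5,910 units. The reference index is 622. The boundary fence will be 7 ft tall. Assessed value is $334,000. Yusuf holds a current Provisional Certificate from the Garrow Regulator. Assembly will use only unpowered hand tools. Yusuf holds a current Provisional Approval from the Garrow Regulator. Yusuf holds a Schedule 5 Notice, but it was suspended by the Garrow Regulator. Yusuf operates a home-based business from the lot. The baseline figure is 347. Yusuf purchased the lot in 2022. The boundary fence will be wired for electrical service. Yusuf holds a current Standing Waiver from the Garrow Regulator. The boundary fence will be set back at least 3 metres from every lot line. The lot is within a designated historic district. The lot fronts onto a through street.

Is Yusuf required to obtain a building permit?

No — exception (c) applies; Yusuf does not need a building permit.

Exception (a) does not apply: the Schedule 5 Notice is not current.
Exception (b) requires that the structure has no plumbing or electrical service; but electrical service is planned, so (b) is unavailable.
Exception (c) is satisfied on its face — a current Provisional Approval is held; assembly uses only hand tools. As to paragraphs (f)–(k): (f) would limit (c) — the baseline figure is 347, less than the 358 limit — but (g) sets (f) aside: (g) operates against (f): a home-based business operates on the lot. (h) applies (the reference index is 622, below the 701 limit), but is set aside by (i): (i) operates against (h): the lot is in a historic district. (j) would limit (i) — a current Provisional Certificate is held — but (k) sets (j) aside: (k) is engaged — a current Class 1 Registration is held. Exception (c) stands.
Exception (d) is satisfied on its face — the structure will not be visible from the street; the setback is at least 3 m on every side. However, paragraphs (l)–(m) must be considered: (l) operates against (d): a current Standing Waiver is held. (m) is inapplicable (assessed value is $334,000, not below $319,000), so (l) stands. (d) is therefore removed.
Exception (e) requires that the lot contains no other accessory structure; but the lot already has another accessory structure, so (e) is unavailable.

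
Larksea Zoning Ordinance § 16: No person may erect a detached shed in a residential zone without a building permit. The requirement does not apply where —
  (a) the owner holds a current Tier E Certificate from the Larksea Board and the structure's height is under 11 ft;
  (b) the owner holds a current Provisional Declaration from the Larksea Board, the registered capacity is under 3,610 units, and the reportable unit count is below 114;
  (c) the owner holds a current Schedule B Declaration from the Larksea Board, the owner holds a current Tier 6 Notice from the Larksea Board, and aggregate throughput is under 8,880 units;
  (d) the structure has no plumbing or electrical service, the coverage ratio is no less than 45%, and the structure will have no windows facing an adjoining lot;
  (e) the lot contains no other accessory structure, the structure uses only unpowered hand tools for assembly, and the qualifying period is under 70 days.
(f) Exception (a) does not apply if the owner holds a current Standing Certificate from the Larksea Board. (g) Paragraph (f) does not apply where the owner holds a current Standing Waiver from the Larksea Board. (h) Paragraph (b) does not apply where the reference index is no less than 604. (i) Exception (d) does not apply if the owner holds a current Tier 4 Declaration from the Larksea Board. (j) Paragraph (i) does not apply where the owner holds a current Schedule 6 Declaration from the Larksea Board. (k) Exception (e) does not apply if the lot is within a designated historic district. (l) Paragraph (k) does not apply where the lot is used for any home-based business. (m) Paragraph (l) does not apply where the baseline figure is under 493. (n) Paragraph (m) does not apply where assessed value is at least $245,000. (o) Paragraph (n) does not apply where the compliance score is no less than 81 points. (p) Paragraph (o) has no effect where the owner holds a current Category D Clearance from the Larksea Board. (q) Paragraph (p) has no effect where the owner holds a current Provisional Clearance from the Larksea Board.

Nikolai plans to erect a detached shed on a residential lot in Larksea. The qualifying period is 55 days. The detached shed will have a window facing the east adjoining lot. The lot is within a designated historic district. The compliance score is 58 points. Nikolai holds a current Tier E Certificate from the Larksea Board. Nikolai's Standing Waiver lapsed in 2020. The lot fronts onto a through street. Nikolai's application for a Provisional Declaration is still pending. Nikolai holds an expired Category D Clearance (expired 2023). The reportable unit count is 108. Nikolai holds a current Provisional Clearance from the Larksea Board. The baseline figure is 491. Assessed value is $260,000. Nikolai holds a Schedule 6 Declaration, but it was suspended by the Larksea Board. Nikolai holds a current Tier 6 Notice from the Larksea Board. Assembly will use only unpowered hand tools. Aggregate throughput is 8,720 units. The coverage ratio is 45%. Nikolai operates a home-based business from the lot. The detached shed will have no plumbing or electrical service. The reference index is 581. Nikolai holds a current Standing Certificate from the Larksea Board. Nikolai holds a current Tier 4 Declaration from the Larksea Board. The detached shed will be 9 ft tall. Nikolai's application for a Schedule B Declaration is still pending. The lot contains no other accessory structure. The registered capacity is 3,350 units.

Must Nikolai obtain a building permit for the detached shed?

No — exception (e) applies; Nikolai does not need a building permit.

Exception (a) is satisfied on its face — a current Tier E Certificate is held; the structure's height is 9 ft, under the 11 ft limit. But applying paragraphs (f)–(g): (f) is engaged — a current Standing Certificate is held. (g) is inapplicable (the Standing Waiver is not current), so (f) stands. So (a) is unavailable.
Exception (b) requires that the owner holds a current Provisional Declaration from the Larksea Board; but no current Provisional Declaration is held, so (b) is unavailable.
Exception (c) fails — the Schedule B Declaration is not current.
Exception (d) requires that the structure will have no windows facing an adjoining lot; but a window faces an adjoining lot, so (d) is unavailable.
Exception (e)'s conditions are all satisfied: the lot has no other accessory structure; assembly uses only hand tools; the qualifying period is 55 days, under the 70 days limit. Considering the limiting provisions: (k) applies (the lot is in a historic district), but is set aside by (l): (l) applies — a home-based business operates on the lot. (m) would limit (l) — the baseline figure is 491, under the 493 limit — but (n) sets (m) aside: (n) is triggered — assessed value is $260,000, meeting the $245,000 threshold. (o) is inapplicable (the compliance score is 58 points, short of 81 points), so (n) stands. So (e) applies.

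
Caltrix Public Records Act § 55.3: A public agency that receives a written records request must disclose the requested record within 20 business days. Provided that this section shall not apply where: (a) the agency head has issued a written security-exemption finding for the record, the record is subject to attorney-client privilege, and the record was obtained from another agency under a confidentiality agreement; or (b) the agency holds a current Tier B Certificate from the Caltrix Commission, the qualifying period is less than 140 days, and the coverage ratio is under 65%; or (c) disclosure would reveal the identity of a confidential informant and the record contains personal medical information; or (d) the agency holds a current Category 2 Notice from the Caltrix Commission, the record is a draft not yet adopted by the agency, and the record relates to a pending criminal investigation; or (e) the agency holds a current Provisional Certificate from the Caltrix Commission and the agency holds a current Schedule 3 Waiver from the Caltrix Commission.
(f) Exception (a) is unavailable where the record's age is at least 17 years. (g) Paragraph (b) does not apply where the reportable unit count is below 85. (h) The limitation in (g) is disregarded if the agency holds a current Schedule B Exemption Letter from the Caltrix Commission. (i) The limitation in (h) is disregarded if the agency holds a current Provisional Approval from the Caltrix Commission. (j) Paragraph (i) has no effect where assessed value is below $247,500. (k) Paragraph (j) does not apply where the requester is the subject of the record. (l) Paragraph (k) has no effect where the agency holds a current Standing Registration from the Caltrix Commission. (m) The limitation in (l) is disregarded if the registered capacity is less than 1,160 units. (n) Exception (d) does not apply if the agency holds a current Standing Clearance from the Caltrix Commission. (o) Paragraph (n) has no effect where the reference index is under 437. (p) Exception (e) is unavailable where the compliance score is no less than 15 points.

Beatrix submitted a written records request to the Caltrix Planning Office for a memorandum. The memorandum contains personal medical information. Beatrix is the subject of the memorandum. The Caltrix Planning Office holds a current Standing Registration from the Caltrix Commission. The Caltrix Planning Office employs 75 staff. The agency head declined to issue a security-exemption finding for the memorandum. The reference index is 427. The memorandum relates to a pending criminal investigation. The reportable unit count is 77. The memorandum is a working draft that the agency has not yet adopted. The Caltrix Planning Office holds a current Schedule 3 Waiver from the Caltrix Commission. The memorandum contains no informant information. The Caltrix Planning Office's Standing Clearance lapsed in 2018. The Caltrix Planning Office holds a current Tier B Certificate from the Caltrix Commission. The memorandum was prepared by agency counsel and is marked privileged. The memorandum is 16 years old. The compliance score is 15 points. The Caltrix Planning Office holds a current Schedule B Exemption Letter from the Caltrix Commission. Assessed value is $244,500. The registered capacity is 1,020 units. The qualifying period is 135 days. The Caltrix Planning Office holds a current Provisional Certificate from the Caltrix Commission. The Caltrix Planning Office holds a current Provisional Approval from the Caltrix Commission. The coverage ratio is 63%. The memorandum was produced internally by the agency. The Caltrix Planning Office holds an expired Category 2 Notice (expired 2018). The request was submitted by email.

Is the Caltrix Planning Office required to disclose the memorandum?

Exception (a) fails — the agency head declined to issue a security-exemption finding.
Exception (b) is satisfied on its face — a current Tier B Certificate is held; the qualifying period is 135 days, less than the 140 days limit; the coverage ratio is 63%, under the 65% limit. But: (g) applies — the reportable unit count is 77, below the 85 limit. (h) is engaged (a current Schedule B Exemption Letter is held), but is displaced by (i): (i) operates against (h): a current Provisional Approval is held. (j) is triggered (assessed value is $244,500, below the $247,500 limit), but is set aside by (k): (k) is triggered — Beatrix is the subject of the memorandum. (l) would limit (k) — a current Standing Registration is held — but (m) sets (l) aside: (m) operates against (l): the registered capacity is 1,020 units, less than the 1,160 units limit. Exception (b) does not apply.
Exception (c) does not apply: the memorandum contains no informant information.
Exception (d) fails — no current Category 2 Notice is held.
All of (e)'s requirements are met (a current Provisional Certificate is held; a current Schedule 3 Waiver is held). But: (p) is engaged — the compliance score is 15 points, meeting the 15 points threshold. Exception (e) does not apply.
No exception displaces § 55.3.

Yes — the Caltrix Planning Office must disclose the memorandum.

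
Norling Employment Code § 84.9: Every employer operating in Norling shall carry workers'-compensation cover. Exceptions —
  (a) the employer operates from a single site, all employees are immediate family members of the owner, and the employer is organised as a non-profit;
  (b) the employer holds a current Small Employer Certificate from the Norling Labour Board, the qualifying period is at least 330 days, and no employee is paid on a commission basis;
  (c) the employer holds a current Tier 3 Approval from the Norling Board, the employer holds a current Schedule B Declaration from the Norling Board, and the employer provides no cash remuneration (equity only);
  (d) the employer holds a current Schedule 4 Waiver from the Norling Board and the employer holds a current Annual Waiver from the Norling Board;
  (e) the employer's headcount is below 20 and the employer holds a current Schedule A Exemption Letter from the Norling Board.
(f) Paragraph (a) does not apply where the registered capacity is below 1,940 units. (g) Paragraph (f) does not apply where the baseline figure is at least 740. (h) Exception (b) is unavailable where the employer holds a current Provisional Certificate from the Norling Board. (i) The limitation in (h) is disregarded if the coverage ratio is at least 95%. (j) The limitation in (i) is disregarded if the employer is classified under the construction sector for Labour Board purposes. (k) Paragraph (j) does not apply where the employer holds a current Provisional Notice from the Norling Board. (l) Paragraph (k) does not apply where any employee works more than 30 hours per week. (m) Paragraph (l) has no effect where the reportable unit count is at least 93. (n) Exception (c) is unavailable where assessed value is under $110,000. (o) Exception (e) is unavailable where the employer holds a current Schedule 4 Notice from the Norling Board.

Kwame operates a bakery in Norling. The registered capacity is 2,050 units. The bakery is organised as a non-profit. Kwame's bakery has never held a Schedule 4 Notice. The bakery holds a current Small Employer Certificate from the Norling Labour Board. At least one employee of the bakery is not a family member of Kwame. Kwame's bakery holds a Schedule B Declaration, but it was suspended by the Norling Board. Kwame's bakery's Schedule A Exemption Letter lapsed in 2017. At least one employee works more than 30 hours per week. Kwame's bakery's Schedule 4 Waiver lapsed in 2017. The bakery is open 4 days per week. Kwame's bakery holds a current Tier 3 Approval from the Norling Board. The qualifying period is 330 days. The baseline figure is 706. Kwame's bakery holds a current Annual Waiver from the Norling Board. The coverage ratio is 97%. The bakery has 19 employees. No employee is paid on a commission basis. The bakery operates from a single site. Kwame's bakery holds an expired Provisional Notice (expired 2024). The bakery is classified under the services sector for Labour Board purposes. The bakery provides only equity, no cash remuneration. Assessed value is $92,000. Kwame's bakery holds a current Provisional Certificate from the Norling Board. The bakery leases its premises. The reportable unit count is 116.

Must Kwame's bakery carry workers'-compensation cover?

Exception (a) fails — at least one employee is not a family member.
Exception (b): a current Small Employer Certificate is held; the qualifying period is 330 days, meeting the 330 days threshold; no employee is paid on commission — every condition holds. Applying paragraphs (h)–(m): (h) would limit (b) — a current Provisional Certificate is held — but (i) sets (h) aside: (i) is engaged — the coverage ratio is 97%, meeting the 95% threshold. (j) is not engaged (the bakery is classified under the services sector), so (i) stands. So (b) applies.
Exception (c) fails — no current Schedule B Declaration is held.
Exception (d) does not apply: the Schedule 4 Waiver is not current.
Exception (e) requires that the employer holds a current Schedule A Exemption Letter from the Norling Board; but there is no Schedule A Exemption Letter in force, so (e) is unavailable.

No — exception (b) applies; Kwame's bakery is not required to carry workers'-compensation cover.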